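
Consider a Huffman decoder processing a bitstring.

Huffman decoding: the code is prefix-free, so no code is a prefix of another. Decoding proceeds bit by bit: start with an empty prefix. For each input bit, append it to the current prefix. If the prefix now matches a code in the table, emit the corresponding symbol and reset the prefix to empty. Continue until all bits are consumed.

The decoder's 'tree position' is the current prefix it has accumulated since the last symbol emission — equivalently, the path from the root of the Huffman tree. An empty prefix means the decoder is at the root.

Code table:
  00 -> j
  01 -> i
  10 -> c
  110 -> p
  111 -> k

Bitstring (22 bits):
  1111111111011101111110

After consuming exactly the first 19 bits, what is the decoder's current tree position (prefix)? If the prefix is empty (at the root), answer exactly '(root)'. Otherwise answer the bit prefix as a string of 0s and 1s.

Bit 0: prefix='1' (no match yet)
Bit 1: prefix='11' (no match yet)
Bit 2: prefix='111' -> emit 'k', reset
Bit 3: prefix='1' (no match yet)
Bit 4: prefix='11' (no match yet)
Bit 5: prefix='111' -> emit 'k', reset
Bit 6: prefix='1' (no match yet)
Bit 7: prefix='11' (no match yet)
Bit 8: prefix='111' -> emit 'k', reset
Bit 9: prefix='1' (no match yet)
Bit 10: prefix='10' -> emit 'c', reset
Bit 11: prefix='1' (no match yet)
Bit 12: prefix='11' (no match yet)
Bit 13: prefix='111' -> emit 'k', reset
Bit 14: prefix='0' (no match yet)
Bit 15: prefix='01' -> emit 'i', reset
Bit 16: prefix='1' (no match yet)
Bit 17: prefix='11' (no match yet)
Bit 18: prefix='111' -> emit 'k', reset

Answer: (root)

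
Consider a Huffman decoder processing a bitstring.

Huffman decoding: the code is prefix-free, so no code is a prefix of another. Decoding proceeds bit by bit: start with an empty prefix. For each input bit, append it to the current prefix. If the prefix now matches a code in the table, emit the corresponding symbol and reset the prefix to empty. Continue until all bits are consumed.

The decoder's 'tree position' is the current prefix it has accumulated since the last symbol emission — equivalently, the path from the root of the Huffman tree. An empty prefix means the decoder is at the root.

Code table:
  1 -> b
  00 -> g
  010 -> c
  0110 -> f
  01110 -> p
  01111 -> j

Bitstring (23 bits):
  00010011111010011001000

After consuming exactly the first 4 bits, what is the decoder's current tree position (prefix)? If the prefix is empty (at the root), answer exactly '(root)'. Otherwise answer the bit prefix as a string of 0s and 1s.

Bit 0: prefix='0' (no match yet)
Bit 1: prefix='00' -> emit 'g', reset
Bit 2: prefix='0' (no match yet)
Bit 3: prefix='01' (no match yet)

Answer: 01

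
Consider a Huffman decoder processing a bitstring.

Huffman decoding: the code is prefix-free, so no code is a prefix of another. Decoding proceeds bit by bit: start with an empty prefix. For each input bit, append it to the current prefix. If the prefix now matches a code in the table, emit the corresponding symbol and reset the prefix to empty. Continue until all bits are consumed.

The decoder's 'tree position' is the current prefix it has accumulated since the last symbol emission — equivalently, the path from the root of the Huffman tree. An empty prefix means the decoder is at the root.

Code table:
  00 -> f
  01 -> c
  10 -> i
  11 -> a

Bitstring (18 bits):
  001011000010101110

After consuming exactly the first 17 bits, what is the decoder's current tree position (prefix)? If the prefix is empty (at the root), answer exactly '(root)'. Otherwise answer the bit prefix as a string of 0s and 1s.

Answer: 1

Derivation:
Bit 0: prefix='0' (no match yet)
Bit 1: prefix='00' -> emit 'f', reset
Bit 2: prefix='1' (no match yet)
Bit 3: prefix='10' -> emit 'i', reset
Bit 4: prefix='1' (no match yet)
Bit 5: prefix='11' -> emit 'a', reset
Bit 6: prefix='0' (no match yet)
Bit 7: prefix='00' -> emit 'f', reset
Bit 8: prefix='0' (no match yet)
Bit 9: prefix='00' -> emit 'f', reset
Bit 10: prefix='1' (no match yet)
Bit 11: prefix='10' -> emit 'i', reset
Bit 12: prefix='1' (no match yet)
Bit 13: prefix='10' -> emit 'i', reset
Bit 14: prefix='1' (no match yet)
Bit 15: prefix='11' -> emit 'a', reset
Bit 16: prefix='1' (no match yet)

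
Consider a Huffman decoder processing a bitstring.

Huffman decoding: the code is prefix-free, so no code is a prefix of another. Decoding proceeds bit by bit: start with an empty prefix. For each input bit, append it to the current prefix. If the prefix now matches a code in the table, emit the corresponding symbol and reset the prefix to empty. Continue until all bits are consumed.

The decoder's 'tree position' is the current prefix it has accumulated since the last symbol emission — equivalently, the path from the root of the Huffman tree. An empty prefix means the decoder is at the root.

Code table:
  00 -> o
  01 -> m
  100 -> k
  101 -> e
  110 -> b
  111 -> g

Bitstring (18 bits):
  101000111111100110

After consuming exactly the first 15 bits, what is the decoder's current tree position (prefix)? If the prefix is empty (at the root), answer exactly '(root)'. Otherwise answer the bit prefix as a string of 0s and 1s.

Answer: (root)

Derivation:
Bit 0: prefix='1' (no match yet)
Bit 1: prefix='10' (no match yet)
Bit 2: prefix='101' -> emit 'e', reset
Bit 3: prefix='0' (no match yet)
Bit 4: prefix='00' -> emit 'o', reset
Bit 5: prefix='0' (no match yet)
Bit 6: prefix='01' -> emit 'm', reset
Bit 7: prefix='1' (no match yet)
Bit 8: prefix='11' (no match yet)
Bit 9: prefix='111' -> emit 'g', reset
Bit 10: prefix='1' (no match yet)
Bit 11: prefix='11' (no match yet)
Bit 12: prefix='111' -> emit 'g', reset
Bit 13: prefix='0' (no match yet)
Bit 14: prefix='00' -> emit 'o', reset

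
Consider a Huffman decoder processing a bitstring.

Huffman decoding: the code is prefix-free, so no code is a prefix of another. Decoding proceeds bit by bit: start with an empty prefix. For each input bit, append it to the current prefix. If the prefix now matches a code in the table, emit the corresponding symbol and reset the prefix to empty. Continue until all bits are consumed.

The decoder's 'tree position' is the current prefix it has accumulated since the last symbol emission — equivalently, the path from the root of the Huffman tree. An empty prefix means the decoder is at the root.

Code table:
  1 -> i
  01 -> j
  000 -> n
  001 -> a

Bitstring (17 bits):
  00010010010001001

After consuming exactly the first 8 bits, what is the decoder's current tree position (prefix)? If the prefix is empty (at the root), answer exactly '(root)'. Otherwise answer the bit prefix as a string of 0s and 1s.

Bit 0: prefix='0' (no match yet)
Bit 1: prefix='00' (no match yet)
Bit 2: prefix='000' -> emit 'n', reset
Bit 3: prefix='1' -> emit 'i', reset
Bit 4: prefix='0' (no match yet)
Bit 5: prefix='00' (no match yet)
Bit 6: prefix='001' -> emit 'a', reset
Bit 7: prefix='0' (no match yet)

Answer: 0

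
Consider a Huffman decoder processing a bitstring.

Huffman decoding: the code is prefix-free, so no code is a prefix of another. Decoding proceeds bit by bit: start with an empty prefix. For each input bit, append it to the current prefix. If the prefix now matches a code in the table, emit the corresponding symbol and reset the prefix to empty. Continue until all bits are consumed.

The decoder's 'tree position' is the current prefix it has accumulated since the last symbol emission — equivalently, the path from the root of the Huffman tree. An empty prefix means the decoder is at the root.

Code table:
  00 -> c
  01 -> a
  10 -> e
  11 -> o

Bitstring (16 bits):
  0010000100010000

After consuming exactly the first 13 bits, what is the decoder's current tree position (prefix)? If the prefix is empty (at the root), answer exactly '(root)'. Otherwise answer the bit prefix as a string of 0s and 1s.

Answer: 0

Derivation:
Bit 0: prefix='0' (no match yet)
Bit 1: prefix='00' -> emit 'c', reset
Bit 2: prefix='1' (no match yet)
Bit 3: prefix='10' -> emit 'e', reset
Bit 4: prefix='0' (no match yet)
Bit 5: prefix='00' -> emit 'c', reset
Bit 6: prefix='0' (no match yet)
Bit 7: prefix='01' -> emit 'a', reset
Bit 8: prefix='0' (no match yet)
Bit 9: prefix='00' -> emit 'c', reset
Bit 10: prefix='0' (no match yet)
Bit 11: prefix='01' -> emit 'a', reset
Bit 12: prefix='0' (no match yet)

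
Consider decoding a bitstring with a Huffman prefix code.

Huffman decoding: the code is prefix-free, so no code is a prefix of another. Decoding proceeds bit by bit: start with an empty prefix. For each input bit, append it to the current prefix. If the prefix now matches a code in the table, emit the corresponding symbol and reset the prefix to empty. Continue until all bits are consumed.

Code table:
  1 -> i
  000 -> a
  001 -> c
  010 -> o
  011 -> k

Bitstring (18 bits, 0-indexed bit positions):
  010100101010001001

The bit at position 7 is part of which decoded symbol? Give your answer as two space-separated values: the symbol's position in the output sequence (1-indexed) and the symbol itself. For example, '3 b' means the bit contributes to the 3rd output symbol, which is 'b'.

Answer: 4 o

Derivation:
Bit 0: prefix='0' (no match yet)
Bit 1: prefix='01' (no match yet)
Bit 2: prefix='010' -> emit 'o', reset
Bit 3: prefix='1' -> emit 'i', reset
Bit 4: prefix='0' (no match yet)
Bit 5: prefix='00' (no match yet)
Bit 6: prefix='001' -> emit 'c', reset
Bit 7: prefix='0' (no match yet)
Bit 8: prefix='01' (no match yet)
Bit 9: prefix='010' -> emit 'o', reset
Bit 10: prefix='1' -> emit 'i', reset
Bit 11: prefix='0' (no match yet)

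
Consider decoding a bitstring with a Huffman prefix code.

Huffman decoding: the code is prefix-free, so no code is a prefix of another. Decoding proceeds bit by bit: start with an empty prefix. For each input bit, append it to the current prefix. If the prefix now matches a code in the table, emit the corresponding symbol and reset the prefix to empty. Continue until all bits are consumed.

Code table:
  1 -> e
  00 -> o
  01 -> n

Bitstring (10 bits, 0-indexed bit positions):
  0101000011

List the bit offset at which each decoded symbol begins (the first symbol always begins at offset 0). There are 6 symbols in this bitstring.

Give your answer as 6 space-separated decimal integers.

Bit 0: prefix='0' (no match yet)
Bit 1: prefix='01' -> emit 'n', reset
Bit 2: prefix='0' (no match yet)
Bit 3: prefix='01' -> emit 'n', reset
Bit 4: prefix='0' (no match yet)
Bit 5: prefix='00' -> emit 'o', reset
Bit 6: prefix='0' (no match yet)
Bit 7: prefix='00' -> emit 'o', reset
Bit 8: prefix='1' -> emit 'e', reset
Bit 9: prefix='1' -> emit 'e', reset

Answer: 0 2 4 6 8 9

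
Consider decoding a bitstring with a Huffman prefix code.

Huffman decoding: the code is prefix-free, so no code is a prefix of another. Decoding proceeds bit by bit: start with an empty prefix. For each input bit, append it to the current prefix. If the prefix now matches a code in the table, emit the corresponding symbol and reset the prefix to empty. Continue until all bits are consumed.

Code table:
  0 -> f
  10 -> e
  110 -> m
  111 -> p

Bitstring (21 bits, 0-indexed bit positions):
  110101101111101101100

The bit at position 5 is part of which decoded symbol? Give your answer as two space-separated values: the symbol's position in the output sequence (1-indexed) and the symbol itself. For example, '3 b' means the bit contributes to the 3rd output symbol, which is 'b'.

Bit 0: prefix='1' (no match yet)
Bit 1: prefix='11' (no match yet)
Bit 2: prefix='110' -> emit 'm', reset
Bit 3: prefix='1' (no match yet)
Bit 4: prefix='10' -> emit 'e', reset
Bit 5: prefix='1' (no match yet)
Bit 6: prefix='11' (no match yet)
Bit 7: prefix='110' -> emit 'm', reset
Bit 8: prefix='1' (no match yet)
Bit 9: prefix='11' (no match yet)

Answer: 3 m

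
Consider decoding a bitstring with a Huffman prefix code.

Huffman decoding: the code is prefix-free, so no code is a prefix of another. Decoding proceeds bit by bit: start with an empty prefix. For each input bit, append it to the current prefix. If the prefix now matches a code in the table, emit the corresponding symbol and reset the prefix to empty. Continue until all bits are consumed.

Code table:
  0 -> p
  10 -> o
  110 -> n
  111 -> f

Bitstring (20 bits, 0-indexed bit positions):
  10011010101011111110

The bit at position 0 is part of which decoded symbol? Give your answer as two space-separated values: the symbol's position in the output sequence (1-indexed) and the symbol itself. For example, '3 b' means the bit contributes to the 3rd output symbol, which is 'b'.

Answer: 1 o

Derivation:
Bit 0: prefix='1' (no match yet)
Bit 1: prefix='10' -> emit 'o', reset
Bit 2: prefix='0' -> emit 'p', reset
Bit 3: prefix='1' (no match yet)
Bit 4: prefix='11' (no match yet)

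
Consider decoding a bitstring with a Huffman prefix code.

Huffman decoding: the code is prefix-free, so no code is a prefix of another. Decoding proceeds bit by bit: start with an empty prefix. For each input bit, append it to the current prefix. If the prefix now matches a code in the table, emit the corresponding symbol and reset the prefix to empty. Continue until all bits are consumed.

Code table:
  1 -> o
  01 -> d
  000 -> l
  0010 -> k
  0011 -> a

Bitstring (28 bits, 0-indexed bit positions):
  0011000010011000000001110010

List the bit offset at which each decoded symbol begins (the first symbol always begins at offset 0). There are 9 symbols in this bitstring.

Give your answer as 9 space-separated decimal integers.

Bit 0: prefix='0' (no match yet)
Bit 1: prefix='00' (no match yet)
Bit 2: prefix='001' (no match yet)
Bit 3: prefix='0011' -> emit 'a', reset
Bit 4: prefix='0' (no match yet)
Bit 5: prefix='00' (no match yet)
Bit 6: prefix='000' -> emit 'l', reset
Bit 7: prefix='0' (no match yet)
Bit 8: prefix='01' -> emit 'd', reset
Bit 9: prefix='0' (no match yet)
Bit 10: prefix='00' (no match yet)
Bit 11: prefix='001' (no match yet)
Bit 12: prefix='0011' -> emit 'a', reset
Bit 13: prefix='0' (no match yet)
Bit 14: prefix='00' (no match yet)
Bit 15: prefix='000' -> emit 'l', reset
Bit 16: prefix='0' (no match yet)
Bit 17: prefix='00' (no match yet)
Bit 18: prefix='000' -> emit 'l', reset
Bit 19: prefix='0' (no match yet)
Bit 20: prefix='00' (no match yet)
Bit 21: prefix='001' (no match yet)
Bit 22: prefix='0011' -> emit 'a', reset
Bit 23: prefix='1' -> emit 'o', reset
Bit 24: prefix='0' (no match yet)
Bit 25: prefix='00' (no match yet)
Bit 26: prefix='001' (no match yet)
Bit 27: prefix='0010' -> emit 'k', reset

Answer: 0 4 7 9 13 16 19 23 24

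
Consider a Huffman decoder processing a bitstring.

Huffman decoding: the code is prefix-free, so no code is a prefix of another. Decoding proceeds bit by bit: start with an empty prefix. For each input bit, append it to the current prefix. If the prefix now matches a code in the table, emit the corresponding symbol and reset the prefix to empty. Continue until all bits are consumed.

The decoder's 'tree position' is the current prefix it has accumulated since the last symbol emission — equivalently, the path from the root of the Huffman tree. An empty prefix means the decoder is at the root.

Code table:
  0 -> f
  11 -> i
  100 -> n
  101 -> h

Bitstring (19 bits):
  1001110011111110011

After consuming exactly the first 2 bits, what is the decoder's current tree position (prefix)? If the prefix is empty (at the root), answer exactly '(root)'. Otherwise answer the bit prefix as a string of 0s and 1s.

Answer: 10

Derivation:
Bit 0: prefix='1' (no match yet)
Bit 1: prefix='10' (no match yet)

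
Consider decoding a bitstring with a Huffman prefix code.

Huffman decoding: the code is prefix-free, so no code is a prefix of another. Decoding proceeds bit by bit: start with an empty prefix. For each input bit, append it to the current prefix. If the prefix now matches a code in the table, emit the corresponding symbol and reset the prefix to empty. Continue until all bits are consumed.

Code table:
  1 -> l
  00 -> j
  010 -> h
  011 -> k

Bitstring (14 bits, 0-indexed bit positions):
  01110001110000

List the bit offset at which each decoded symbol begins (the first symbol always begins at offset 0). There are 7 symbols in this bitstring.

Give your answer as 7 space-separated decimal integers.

Bit 0: prefix='0' (no match yet)
Bit 1: prefix='01' (no match yet)
Bit 2: prefix='011' -> emit 'k', reset
Bit 3: prefix='1' -> emit 'l', reset
Bit 4: prefix='0' (no match yet)
Bit 5: prefix='00' -> emit 'j', reset
Bit 6: prefix='0' (no match yet)
Bit 7: prefix='01' (no match yet)
Bit 8: prefix='011' -> emit 'k', reset
Bit 9: prefix='1' -> emit 'l', reset
Bit 10: prefix='0' (no match yet)
Bit 11: prefix='00' -> emit 'j', reset
Bit 12: prefix='0' (no match yet)
Bit 13: prefix='00' -> emit 'j', reset

Answer: 0 3 4 6 9 10 12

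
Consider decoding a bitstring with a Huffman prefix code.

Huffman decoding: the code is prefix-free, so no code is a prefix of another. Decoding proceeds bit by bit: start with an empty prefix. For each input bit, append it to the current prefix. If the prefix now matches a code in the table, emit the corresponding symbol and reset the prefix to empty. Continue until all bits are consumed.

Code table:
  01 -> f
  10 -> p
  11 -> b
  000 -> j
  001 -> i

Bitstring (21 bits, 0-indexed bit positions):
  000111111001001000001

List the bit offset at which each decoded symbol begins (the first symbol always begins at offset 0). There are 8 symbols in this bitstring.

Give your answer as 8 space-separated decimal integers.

Answer: 0 3 5 7 9 12 15 18

Derivation:
Bit 0: prefix='0' (no match yet)
Bit 1: prefix='00' (no match yet)
Bit 2: prefix='000' -> emit 'j', reset
Bit 3: prefix='1' (no match yet)
Bit 4: prefix='11' -> emit 'b', reset
Bit 5: prefix='1' (no match yet)
Bit 6: prefix='11' -> emit 'b', reset
Bit 7: prefix='1' (no match yet)
Bit 8: prefix='11' -> emit 'b', reset
Bit 9: prefix='0' (no match yet)
Bit 10: prefix='00' (no match yet)
Bit 11: prefix='001' -> emit 'i', reset
Bit 12: prefix='0' (no match yet)
Bit 13: prefix='00' (no match yet)
Bit 14: prefix='001' -> emit 'i', reset
Bit 15: prefix='0' (no match yet)
Bit 16: prefix='00' (no match yet)
Bit 17: prefix='000' -> emit 'j', reset
Bit 18: prefix='0' (no match yet)
Bit 19: prefix='00' (no match yet)
Bit 20: prefix='001' -> emit 'i', reset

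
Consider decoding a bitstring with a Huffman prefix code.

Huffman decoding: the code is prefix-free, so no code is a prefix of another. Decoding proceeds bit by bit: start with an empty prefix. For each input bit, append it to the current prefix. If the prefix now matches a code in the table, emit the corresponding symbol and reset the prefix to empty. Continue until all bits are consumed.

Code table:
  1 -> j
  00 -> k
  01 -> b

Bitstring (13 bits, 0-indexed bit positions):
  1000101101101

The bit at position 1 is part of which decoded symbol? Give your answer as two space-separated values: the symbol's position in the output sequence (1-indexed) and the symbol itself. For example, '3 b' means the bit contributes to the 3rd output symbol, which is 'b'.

Answer: 2 k

Derivation:
Bit 0: prefix='1' -> emit 'j', reset
Bit 1: prefix='0' (no match yet)
Bit 2: prefix='00' -> emit 'k', reset
Bit 3: prefix='0' (no match yet)
Bit 4: prefix='01' -> emit 'b', reset
Bit 5: prefix='0' (no match yet)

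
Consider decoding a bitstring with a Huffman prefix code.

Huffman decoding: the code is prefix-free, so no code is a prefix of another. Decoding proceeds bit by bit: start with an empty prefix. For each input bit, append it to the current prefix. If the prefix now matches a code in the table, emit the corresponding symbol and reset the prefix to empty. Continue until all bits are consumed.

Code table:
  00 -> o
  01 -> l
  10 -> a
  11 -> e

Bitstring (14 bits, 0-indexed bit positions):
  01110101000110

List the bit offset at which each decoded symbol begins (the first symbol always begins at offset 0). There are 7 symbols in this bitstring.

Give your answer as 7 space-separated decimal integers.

Answer: 0 2 4 6 8 10 12

Derivation:
Bit 0: prefix='0' (no match yet)
Bit 1: prefix='01' -> emit 'l', reset
Bit 2: prefix='1' (no match yet)
Bit 3: prefix='11' -> emit 'e', reset
Bit 4: prefix='0' (no match yet)
Bit 5: prefix='01' -> emit 'l', reset
Bit 6: prefix='0' (no match yet)
Bit 7: prefix='01' -> emit 'l', reset
Bit 8: prefix='0' (no match yet)
Bit 9: prefix='00' -> emit 'o', reset
Bit 10: prefix='0' (no match yet)
Bit 11: prefix='01' -> emit 'l', reset
Bit 12: prefix='1' (no match yet)
Bit 13: prefix='10' -> emit 'a', reset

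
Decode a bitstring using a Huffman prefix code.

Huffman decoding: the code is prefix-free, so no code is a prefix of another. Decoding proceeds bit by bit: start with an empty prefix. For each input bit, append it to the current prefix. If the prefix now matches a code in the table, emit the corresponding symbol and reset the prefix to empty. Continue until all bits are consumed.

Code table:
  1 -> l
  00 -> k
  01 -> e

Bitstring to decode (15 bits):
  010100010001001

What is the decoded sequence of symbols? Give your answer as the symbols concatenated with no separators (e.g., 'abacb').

Answer: eekekekl

Derivation:
Bit 0: prefix='0' (no match yet)
Bit 1: prefix='01' -> emit 'e', reset
Bit 2: prefix='0' (no match yet)
Bit 3: prefix='01' -> emit 'e', reset
Bit 4: prefix='0' (no match yet)
Bit 5: prefix='00' -> emit 'k', reset
Bit 6: prefix='0' (no match yet)
Bit 7: prefix='01' -> emit 'e', reset
Bit 8: prefix='0' (no match yet)
Bit 9: prefix='00' -> emit 'k', reset
Bit 10: prefix='0' (no match yet)
Bit 11: prefix='01' -> emit 'e', reset
Bit 12: prefix='0' (no match yet)
Bit 13: prefix='00' -> emit 'k', reset
Bit 14: prefix='1' -> emit 'l', reset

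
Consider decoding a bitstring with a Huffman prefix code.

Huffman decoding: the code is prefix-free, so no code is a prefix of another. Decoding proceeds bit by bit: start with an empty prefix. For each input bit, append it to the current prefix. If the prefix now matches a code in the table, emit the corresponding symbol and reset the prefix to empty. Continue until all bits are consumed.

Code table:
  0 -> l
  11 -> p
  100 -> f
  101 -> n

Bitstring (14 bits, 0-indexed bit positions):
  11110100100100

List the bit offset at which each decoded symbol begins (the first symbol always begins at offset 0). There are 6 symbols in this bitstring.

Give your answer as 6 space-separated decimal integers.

Bit 0: prefix='1' (no match yet)
Bit 1: prefix='11' -> emit 'p', reset
Bit 2: prefix='1' (no match yet)
Bit 3: prefix='11' -> emit 'p', reset
Bit 4: prefix='0' -> emit 'l', reset
Bit 5: prefix='1' (no match yet)
Bit 6: prefix='10' (no match yet)
Bit 7: prefix='100' -> emit 'f', reset
Bit 8: prefix='1' (no match yet)
Bit 9: prefix='10' (no match yet)
Bit 10: prefix='100' -> emit 'f', reset
Bit 11: prefix='1' (no match yet)
Bit 12: prefix='10' (no match yet)
Bit 13: prefix='100' -> emit 'f', reset

Answer: 0 2 4 5 8 11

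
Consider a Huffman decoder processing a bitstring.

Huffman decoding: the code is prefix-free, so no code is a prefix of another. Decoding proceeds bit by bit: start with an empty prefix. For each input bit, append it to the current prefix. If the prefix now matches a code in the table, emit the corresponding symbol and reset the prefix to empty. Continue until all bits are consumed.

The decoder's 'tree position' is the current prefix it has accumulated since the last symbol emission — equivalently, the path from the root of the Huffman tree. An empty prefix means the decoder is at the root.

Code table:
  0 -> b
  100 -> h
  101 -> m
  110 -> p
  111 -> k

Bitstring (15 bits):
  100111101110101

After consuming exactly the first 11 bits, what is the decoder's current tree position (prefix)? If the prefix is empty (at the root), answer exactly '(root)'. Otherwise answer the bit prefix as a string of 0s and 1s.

Bit 0: prefix='1' (no match yet)
Bit 1: prefix='10' (no match yet)
Bit 2: prefix='100' -> emit 'h', reset
Bit 3: prefix='1' (no match yet)
Bit 4: prefix='11' (no match yet)
Bit 5: prefix='111' -> emit 'k', reset
Bit 6: prefix='1' (no match yet)
Bit 7: prefix='10' (no match yet)
Bit 8: prefix='101' -> emit 'm', reset
Bit 9: prefix='1' (no match yet)
Bit 10: prefix='11' (no match yet)

Answer: 11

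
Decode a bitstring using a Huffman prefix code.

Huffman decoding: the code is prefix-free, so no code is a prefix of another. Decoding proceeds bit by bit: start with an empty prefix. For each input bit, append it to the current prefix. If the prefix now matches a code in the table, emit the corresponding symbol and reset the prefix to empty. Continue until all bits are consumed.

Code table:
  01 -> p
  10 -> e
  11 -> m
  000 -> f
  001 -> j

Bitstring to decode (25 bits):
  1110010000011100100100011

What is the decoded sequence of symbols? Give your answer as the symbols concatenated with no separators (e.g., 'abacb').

Answer: mepfjmjjfm

Derivation:
Bit 0: prefix='1' (no match yet)
Bit 1: prefix='11' -> emit 'm', reset
Bit 2: prefix='1' (no match yet)
Bit 3: prefix='10' -> emit 'e', reset
Bit 4: prefix='0' (no match yet)
Bit 5: prefix='01' -> emit 'p', reset
Bit 6: prefix='0' (no match yet)
Bit 7: prefix='00' (no match yet)
Bit 8: prefix='000' -> emit 'f', reset
Bit 9: prefix='0' (no match yet)
Bit 10: prefix='00' (no match yet)
Bit 11: prefix='001' -> emit 'j', reset
Bit 12: prefix='1' (no match yet)
Bit 13: prefix='11' -> emit 'm', reset
Bit 14: prefix='0' (no match yet)
Bit 15: prefix='00' (no match yet)
Bit 16: prefix='001' -> emit 'j', reset
Bit 17: prefix='0' (no match yet)
Bit 18: prefix='00' (no match yet)
Bit 19: prefix='001' -> emit 'j', reset
Bit 20: prefix='0' (no match yet)
Bit 21: prefix='00' (no match yet)
Bit 22: prefix='000' -> emit 'f', reset
Bit 23: prefix='1' (no match yet)
Bit 24: prefix='11' -> emit 'm', reset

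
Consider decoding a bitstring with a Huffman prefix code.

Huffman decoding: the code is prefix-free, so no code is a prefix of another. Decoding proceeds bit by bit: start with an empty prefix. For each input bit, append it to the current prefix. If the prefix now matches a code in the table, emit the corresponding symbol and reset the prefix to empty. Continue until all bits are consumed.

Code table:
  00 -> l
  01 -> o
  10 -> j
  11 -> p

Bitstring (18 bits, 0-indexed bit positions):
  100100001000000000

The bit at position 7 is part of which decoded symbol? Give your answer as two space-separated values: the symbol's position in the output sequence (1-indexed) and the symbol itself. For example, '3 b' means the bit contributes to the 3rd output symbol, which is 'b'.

Bit 0: prefix='1' (no match yet)
Bit 1: prefix='10' -> emit 'j', reset
Bit 2: prefix='0' (no match yet)
Bit 3: prefix='01' -> emit 'o', reset
Bit 4: prefix='0' (no match yet)
Bit 5: prefix='00' -> emit 'l', reset
Bit 6: prefix='0' (no match yet)
Bit 7: prefix='00' -> emit 'l', reset
Bit 8: prefix='1' (no match yet)
Bit 9: prefix='10' -> emit 'j', reset
Bit 10: prefix='0' (no match yet)
Bit 11: prefix='00' -> emit 'l', reset

Answer: 4 l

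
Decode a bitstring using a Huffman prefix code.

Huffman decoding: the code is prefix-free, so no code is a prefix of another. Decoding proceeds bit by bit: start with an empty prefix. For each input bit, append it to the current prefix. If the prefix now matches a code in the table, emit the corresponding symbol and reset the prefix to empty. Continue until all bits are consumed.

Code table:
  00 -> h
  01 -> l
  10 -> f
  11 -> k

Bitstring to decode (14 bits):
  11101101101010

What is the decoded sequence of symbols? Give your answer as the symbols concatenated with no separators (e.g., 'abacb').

Answer: kfklfff

Derivation:
Bit 0: prefix='1' (no match yet)
Bit 1: prefix='11' -> emit 'k', reset
Bit 2: prefix='1' (no match yet)
Bit 3: prefix='10' -> emit 'f', reset
Bit 4: prefix='1' (no match yet)
Bit 5: prefix='11' -> emit 'k', reset
Bit 6: prefix='0' (no match yet)
Bit 7: prefix='01' -> emit 'l', reset
Bit 8: prefix='1' (no match yet)
Bit 9: prefix='10' -> emit 'f', reset
Bit 10: prefix='1' (no match yet)
Bit 11: prefix='10' -> emit 'f', reset
Bit 12: prefix='1' (no match yet)
Bit 13: prefix='10' -> emit 'f', reset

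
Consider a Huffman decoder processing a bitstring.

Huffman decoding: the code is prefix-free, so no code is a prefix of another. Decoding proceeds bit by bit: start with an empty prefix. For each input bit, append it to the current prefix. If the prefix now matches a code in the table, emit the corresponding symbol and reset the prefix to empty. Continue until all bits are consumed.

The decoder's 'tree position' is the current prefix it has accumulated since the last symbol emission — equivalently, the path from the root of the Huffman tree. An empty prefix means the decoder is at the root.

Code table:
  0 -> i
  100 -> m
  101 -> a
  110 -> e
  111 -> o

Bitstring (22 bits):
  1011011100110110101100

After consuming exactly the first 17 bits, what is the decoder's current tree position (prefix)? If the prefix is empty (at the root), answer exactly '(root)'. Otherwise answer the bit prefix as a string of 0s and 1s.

Answer: 1

Derivation:
Bit 0: prefix='1' (no match yet)
Bit 1: prefix='10' (no match yet)
Bit 2: prefix='101' -> emit 'a', reset
Bit 3: prefix='1' (no match yet)
Bit 4: prefix='10' (no match yet)
Bit 5: prefix='101' -> emit 'a', reset
Bit 6: prefix='1' (no match yet)
Bit 7: prefix='11' (no match yet)
Bit 8: prefix='110' -> emit 'e', reset
Bit 9: prefix='0' -> emit 'i', reset
Bit 10: prefix='1' (no match yet)
Bit 11: prefix='11' (no match yet)
Bit 12: prefix='110' -> emit 'e', reset
Bit 13: prefix='1' (no match yet)
Bit 14: prefix='11' (no match yet)
Bit 15: prefix='110' -> emit 'e', reset
Bit 16: prefix='1' (no match yet)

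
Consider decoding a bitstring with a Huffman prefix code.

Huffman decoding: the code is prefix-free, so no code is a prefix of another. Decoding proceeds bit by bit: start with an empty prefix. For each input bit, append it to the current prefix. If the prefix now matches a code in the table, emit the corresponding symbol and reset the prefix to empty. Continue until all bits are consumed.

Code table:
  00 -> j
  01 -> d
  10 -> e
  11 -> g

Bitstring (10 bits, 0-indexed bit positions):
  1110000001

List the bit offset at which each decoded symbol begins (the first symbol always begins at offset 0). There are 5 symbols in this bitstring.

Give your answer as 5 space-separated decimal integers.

Bit 0: prefix='1' (no match yet)
Bit 1: prefix='11' -> emit 'g', reset
Bit 2: prefix='1' (no match yet)
Bit 3: prefix='10' -> emit 'e', reset
Bit 4: prefix='0' (no match yet)
Bit 5: prefix='00' -> emit 'j', reset
Bit 6: prefix='0' (no match yet)
Bit 7: prefix='00' -> emit 'j', reset
Bit 8: prefix='0' (no match yet)
Bit 9: prefix='01' -> emit 'd', reset

Answer: 0 2 4 6 8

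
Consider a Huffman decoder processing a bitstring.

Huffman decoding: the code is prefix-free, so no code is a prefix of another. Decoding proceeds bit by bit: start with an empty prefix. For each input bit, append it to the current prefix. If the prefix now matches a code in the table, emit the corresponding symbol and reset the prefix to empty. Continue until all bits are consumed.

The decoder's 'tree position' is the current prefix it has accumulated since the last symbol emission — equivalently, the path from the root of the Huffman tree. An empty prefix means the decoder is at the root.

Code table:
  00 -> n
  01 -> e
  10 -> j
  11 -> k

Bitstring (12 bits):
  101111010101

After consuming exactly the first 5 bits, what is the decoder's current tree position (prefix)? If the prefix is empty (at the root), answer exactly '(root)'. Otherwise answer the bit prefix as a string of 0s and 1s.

Bit 0: prefix='1' (no match yet)
Bit 1: prefix='10' -> emit 'j', reset
Bit 2: prefix='1' (no match yet)
Bit 3: prefix='11' -> emit 'k', reset
Bit 4: prefix='1' (no match yet)

Answer: 1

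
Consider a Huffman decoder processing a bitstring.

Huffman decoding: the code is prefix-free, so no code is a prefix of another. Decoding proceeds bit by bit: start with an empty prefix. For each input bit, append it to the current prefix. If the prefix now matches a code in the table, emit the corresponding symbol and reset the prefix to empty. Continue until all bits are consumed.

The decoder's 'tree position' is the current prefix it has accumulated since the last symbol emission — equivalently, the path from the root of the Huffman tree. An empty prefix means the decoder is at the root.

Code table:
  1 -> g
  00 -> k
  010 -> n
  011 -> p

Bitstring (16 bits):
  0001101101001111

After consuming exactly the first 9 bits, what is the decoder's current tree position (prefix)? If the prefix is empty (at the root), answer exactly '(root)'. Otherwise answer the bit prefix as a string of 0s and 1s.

Bit 0: prefix='0' (no match yet)
Bit 1: prefix='00' -> emit 'k', reset
Bit 2: prefix='0' (no match yet)
Bit 3: prefix='01' (no match yet)
Bit 4: prefix='011' -> emit 'p', reset
Bit 5: prefix='0' (no match yet)
Bit 6: prefix='01' (no match yet)
Bit 7: prefix='011' -> emit 'p', reset
Bit 8: prefix='0' (no match yet)

Answer: 0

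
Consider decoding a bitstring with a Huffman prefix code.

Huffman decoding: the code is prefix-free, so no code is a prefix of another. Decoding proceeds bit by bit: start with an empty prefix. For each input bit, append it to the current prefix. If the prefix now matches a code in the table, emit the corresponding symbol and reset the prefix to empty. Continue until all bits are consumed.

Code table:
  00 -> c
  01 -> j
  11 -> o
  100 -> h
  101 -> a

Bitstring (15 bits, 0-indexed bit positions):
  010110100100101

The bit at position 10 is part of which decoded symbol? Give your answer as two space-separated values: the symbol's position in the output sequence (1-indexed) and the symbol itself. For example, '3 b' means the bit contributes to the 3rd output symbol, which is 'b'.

Answer: 5 h

Derivation:
Bit 0: prefix='0' (no match yet)
Bit 1: prefix='01' -> emit 'j', reset
Bit 2: prefix='0' (no match yet)
Bit 3: prefix='01' -> emit 'j', reset
Bit 4: prefix='1' (no match yet)
Bit 5: prefix='10' (no match yet)
Bit 6: prefix='101' -> emit 'a', reset
Bit 7: prefix='0' (no match yet)
Bit 8: prefix='00' -> emit 'c', reset
Bit 9: prefix='1' (no match yet)
Bit 10: prefix='10' (no match yet)
Bit 11: prefix='100' -> emit 'h', reset
Bit 12: prefix='1' (no match yet)
Bit 13: prefix='10' (no match yet)
Bit 14: prefix='101' -> emit 'a', reset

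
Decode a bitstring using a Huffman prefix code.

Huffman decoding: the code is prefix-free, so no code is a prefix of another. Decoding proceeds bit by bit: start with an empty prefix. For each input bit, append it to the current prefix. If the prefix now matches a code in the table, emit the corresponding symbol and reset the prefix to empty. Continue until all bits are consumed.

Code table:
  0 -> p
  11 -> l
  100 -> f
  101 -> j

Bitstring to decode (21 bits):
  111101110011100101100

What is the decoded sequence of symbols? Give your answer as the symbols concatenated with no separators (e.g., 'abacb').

Bit 0: prefix='1' (no match yet)
Bit 1: prefix='11' -> emit 'l', reset
Bit 2: prefix='1' (no match yet)
Bit 3: prefix='11' -> emit 'l', reset
Bit 4: prefix='0' -> emit 'p', reset
Bit 5: prefix='1' (no match yet)
Bit 6: prefix='11' -> emit 'l', reset
Bit 7: prefix='1' (no match yet)
Bit 8: prefix='10' (no match yet)
Bit 9: prefix='100' -> emit 'f', reset
Bit 10: prefix='1' (no match yet)
Bit 11: prefix='11' -> emit 'l', reset
Bit 12: prefix='1' (no match yet)
Bit 13: prefix='10' (no match yet)
Bit 14: prefix='100' -> emit 'f', reset
Bit 15: prefix='1' (no match yet)
Bit 16: prefix='10' (no match yet)
Bit 17: prefix='101' -> emit 'j', reset
Bit 18: prefix='1' (no match yet)
Bit 19: prefix='10' (no match yet)
Bit 20: prefix='100' -> emit 'f', reset

Answer: llplflfjf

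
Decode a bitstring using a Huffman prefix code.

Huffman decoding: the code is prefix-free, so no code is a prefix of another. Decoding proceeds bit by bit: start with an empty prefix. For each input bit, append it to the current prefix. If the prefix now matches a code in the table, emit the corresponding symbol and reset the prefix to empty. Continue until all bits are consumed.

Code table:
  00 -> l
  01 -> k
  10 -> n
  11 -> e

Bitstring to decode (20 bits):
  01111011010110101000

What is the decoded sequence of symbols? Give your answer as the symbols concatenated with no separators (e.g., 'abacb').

Bit 0: prefix='0' (no match yet)
Bit 1: prefix='01' -> emit 'k', reset
Bit 2: prefix='1' (no match yet)
Bit 3: prefix='11' -> emit 'e', reset
Bit 4: prefix='1' (no match yet)
Bit 5: prefix='10' -> emit 'n', reset
Bit 6: prefix='1' (no match yet)
Bit 7: prefix='11' -> emit 'e', reset
Bit 8: prefix='0' (no match yet)
Bit 9: prefix='01' -> emit 'k', reset
Bit 10: prefix='0' (no match yet)
Bit 11: prefix='01' -> emit 'k', reset
Bit 12: prefix='1' (no match yet)
Bit 13: prefix='10' -> emit 'n', reset
Bit 14: prefix='1' (no match yet)
Bit 15: prefix='10' -> emit 'n', reset
Bit 16: prefix='1' (no match yet)
Bit 17: prefix='10' -> emit 'n', reset
Bit 18: prefix='0' (no match yet)
Bit 19: prefix='00' -> emit 'l', reset

Answer: kenekknnnl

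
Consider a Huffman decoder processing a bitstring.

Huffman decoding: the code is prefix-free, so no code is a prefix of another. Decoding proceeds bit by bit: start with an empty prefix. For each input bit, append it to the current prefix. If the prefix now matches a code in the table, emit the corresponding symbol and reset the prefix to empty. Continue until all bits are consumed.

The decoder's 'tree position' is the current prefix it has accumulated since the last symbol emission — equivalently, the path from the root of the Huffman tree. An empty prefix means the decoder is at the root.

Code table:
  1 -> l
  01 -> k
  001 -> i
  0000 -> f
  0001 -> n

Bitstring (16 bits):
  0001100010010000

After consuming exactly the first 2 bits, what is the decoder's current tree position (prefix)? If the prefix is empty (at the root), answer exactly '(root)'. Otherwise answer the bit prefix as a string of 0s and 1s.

Answer: 00

Derivation:
Bit 0: prefix='0' (no match yet)
Bit 1: prefix='00' (no match yet)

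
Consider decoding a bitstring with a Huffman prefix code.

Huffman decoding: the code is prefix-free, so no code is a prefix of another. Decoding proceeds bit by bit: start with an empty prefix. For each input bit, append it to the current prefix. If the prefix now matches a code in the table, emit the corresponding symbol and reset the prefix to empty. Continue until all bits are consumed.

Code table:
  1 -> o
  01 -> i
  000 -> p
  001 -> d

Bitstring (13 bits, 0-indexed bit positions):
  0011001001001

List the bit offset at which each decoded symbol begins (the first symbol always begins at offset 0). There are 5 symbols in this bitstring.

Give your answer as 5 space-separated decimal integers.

Answer: 0 3 4 7 10

Derivation:
Bit 0: prefix='0' (no match yet)
Bit 1: prefix='00' (no match yet)
Bit 2: prefix='001' -> emit 'd', reset
Bit 3: prefix='1' -> emit 'o', reset
Bit 4: prefix='0' (no match yet)
Bit 5: prefix='00' (no match yet)
Bit 6: prefix='001' -> emit 'd', reset
Bit 7: prefix='0' (no match yet)
Bit 8: prefix='00' (no match yet)
Bit 9: prefix='001' -> emit 'd', reset
Bit 10: prefix='0' (no match yet)
Bit 11: prefix='00' (no match yet)
Bit 12: prefix='001' -> emit 'd', reset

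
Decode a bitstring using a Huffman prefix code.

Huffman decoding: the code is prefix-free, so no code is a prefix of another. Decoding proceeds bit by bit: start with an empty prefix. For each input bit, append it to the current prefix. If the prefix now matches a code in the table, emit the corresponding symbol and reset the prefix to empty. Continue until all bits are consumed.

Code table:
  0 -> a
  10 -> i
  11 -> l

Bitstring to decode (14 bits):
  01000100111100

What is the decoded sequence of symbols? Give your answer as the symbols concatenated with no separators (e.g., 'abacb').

Bit 0: prefix='0' -> emit 'a', reset
Bit 1: prefix='1' (no match yet)
Bit 2: prefix='10' -> emit 'i', reset
Bit 3: prefix='0' -> emit 'a', reset
Bit 4: prefix='0' -> emit 'a', reset
Bit 5: prefix='1' (no match yet)
Bit 6: prefix='10' -> emit 'i', reset
Bit 7: prefix='0' -> emit 'a', reset
Bit 8: prefix='1' (no match yet)
Bit 9: prefix='11' -> emit 'l', reset
Bit 10: prefix='1' (no match yet)
Bit 11: prefix='11' -> emit 'l', reset
Bit 12: prefix='0' -> emit 'a', reset
Bit 13: prefix='0' -> emit 'a', reset

Answer: aiaaiallaa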